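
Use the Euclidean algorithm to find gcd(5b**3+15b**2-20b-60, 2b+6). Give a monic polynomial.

By polynomial division,
  5b**3+15b**2-20b-60 = ((5/2)b**2-10)(2b+6) + (0)
Last nonzero remainder: 2b+6. Dividing through by 2 gives the monic gcd b+3.

b+3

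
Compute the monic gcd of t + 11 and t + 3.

Repeated division with remainder:
  t + 11 = (t + 3) + (8)
  t + 3 = ((1/8)t + 3/8)(8) + (0)
The last nonzero remainder is the constant 8, so the polynomials are coprime and gcd = 1.

1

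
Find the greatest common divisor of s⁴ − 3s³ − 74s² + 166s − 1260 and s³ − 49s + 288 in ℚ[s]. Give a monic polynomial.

Euclidean algorithm in ℚ[s]:
  s⁴ − 3s³ − 74s² + 166s − 1260 = (s − 3)(s³ − 49s + 288) + (−25s² − 269s − 396)
  s³ − 49s + 288 = (−(1/25)s + 269/625)(−25s² − 269s − 396) + ((31836/625)s + 286524/625)
  −25s² − 269s − 396 = (−(15625/31836)s − 6875/7959)((31836/625)s + 286524/625) + (0)
Last nonzero remainder: (31836/625)s + 286524/625. Dividing through by 31836/625 gives the monic gcd s + 9.

s + 9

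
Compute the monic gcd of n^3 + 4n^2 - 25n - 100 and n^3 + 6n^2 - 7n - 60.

Euclidean algorithm in ℚ[n]:
  n^3 + 4n^2 - 25n - 100 = (n^3 + 6n^2 - 7n - 60) + (-2n^2 - 18n - 40)
  n^3 + 6n^2 - 7n - 60 = (-(1/2)n + 3/2)(-2n^2 - 18n - 40) + (0)
Last nonzero remainder: -2n^2 - 18n - 40. Dividing through by -2 gives the monic gcd n^2 + 9n + 20.

n^2 + 9n + 20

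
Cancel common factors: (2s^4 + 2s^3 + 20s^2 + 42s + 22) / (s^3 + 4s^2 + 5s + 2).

Repeated division with remainder:
  2s^4 + 2s^3 + 20s^2 + 42s + 22 = (2s - 6)(s^3 + 4s^2 + 5s + 2) + (34s^2 + 68s + 34)
  s^3 + 4s^2 + 5s + 2 = ((1/34)s + 1/17)(34s^2 + 68s + 34) + (0)
Last nonzero remainder: 34s^2 + 68s + 34. Dividing through by 34 gives the monic gcd s^2 + 2s + 1.
Cancel s^2 + 2s + 1 from numerator and denominator to get the reduced form.

(2s^2 - 2s + 22)/(s + 2)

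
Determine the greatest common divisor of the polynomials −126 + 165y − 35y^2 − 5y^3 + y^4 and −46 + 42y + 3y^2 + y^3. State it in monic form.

−1 + y

By polynomial division,
  y^4 − 5y^3 − 35y^2 + 165y − 126 = (y − 8)(y^3 + 3y^2 + 42y − 46) + (−53y^2 + 547y − 494)
  y^3 + 3y^2 + 42y − 46 = (−(1/53)y − 706/2809)(−53y^2 + 547y − 494) + ((477978/2809)y − 477978/2809)
  −53y^2 + 547y − 494 = (−(148877/477978)y + 693823/238989)((477978/2809)y − 477978/2809) + (0)
Last nonzero remainder: (477978/2809)y − 477978/2809. Dividing through by 477978/2809 gives the monic gcd y − 1.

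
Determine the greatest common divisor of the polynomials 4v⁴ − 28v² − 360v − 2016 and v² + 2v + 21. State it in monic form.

By polynomial division,
  4v⁴ − 28v² − 360v − 2016 = (4v² − 8v − 96)(v² + 2v + 21) + (0)
The last nonzero remainder v² + 2v + 21 is already monic.

v² + 2v + 21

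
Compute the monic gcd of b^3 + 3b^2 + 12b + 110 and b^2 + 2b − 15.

By polynomial division,
  b^3 + 3b^2 + 12b + 110 = (b + 1)(b^2 + 2b − 15) + (25b + 125)
  b^2 + 2b − 15 = ((1/25)b − 3/25)(25b + 125) + (0)
Last nonzero remainder: 25b + 125. Dividing through by 25 gives the monic gcd b + 5.

b + 5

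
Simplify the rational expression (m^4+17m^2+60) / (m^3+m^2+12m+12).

(m^2+5)/(m+1)

Euclidean algorithm in ℚ[m]:
  m^4+17m^2+60 = (m−1)(m^3+m^2+12m+12) + (6m^2+72)
  m^3+m^2+12m+12 = ((1/6)m+1/6)(6m^2+72) + (0)
Last nonzero remainder: 6m^2+72. Dividing through by 6 gives the monic gcd m^2+12.
Cancel m^2+12 from numerator and denominator to get the reduced form.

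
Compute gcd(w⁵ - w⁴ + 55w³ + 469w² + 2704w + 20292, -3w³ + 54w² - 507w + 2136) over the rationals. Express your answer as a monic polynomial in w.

w² - 10w + 89

Apply the Euclidean algorithm:
  w⁵ - w⁴ + 55w³ + 469w² + 2704w + 20292 = (-(1/3)w² - (17/3)w - 64)(-3w³ + 54w² - 507w + 2136) + (1764w² - 17640w + 156996)
  -3w³ + 54w² - 507w + 2136 = (-(1/588)w + 2/147)(1764w² - 17640w + 156996) + (0)
Last nonzero remainder: 1764w² - 17640w + 156996. Dividing through by 1764 gives the monic gcd w² - 10w + 89.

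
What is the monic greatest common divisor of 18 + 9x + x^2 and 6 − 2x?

1

Euclidean algorithm in ℚ[x]:
  x^2 + 9x + 18 = (−(1/2)x − 6)(−2x + 6) + (54)
  −2x + 6 = (−(1/27)x + 1/9)(54) + (0)
The last nonzero remainder is the constant 54, so the polynomials are coprime and gcd = 1.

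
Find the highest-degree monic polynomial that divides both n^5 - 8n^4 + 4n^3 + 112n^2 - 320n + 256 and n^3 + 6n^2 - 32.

n^2 + 2n - 8

Apply the Euclidean algorithm:
  n^5 - 8n^4 + 4n^3 + 112n^2 - 320n + 256 = (n^2 - 14n + 88)(n^3 + 6n^2 - 32) + (-384n^2 - 768n + 3072)
  n^3 + 6n^2 - 32 = (-(1/384)n - 1/96)(-384n^2 - 768n + 3072) + (0)
Last nonzero remainder: -384n^2 - 768n + 3072. Dividing through by -384 gives the monic gcd n^2 + 2n - 8.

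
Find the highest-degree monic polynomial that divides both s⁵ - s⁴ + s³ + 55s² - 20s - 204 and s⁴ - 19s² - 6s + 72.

s² + s - 6

Euclidean algorithm in ℚ[s]:
  s⁵ - s⁴ + s³ + 55s² - 20s - 204 = (s - 1)(s⁴ - 19s² - 6s + 72) + (20s³ + 42s² - 98s - 132)
  s⁴ - 19s² - 6s + 72 = ((1/20)s - 21/200)(20s³ + 42s² - 98s - 132) + (-(969/100)s² - (969/100)s + 2907/50)
  20s³ + 42s² - 98s - 132 = (-(2000/969)s - 2200/969)(-(969/100)s² - (969/100)s + 2907/50) + (0)
Last nonzero remainder: -(969/100)s² - (969/100)s + 2907/50. Dividing through by -969/100 gives the monic gcd s² + s - 6.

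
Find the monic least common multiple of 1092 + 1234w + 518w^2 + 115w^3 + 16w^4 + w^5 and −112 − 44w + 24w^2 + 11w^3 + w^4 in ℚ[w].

By polynomial division,
  w^5 + 16w^4 + 115w^3 + 518w^2 + 1234w + 1092 = (w + 5)(w^4 + 11w^3 + 24w^2 − 44w − 112) + (36w^3 + 442w^2 + 1566w + 1652)
  w^4 + 11w^3 + 24w^2 − 44w − 112 = ((1/36)w − 23/648)(36w^3 + 442w^2 + 1566w + 1652) + (−(1235/324)w^2 − (1235/36)w − 8645/162)
  36w^3 + 442w^2 + 1566w + 1652 = (−(11664/1235)w − 38232/1235)(−(1235/324)w^2 − (1235/36)w − 8645/162) + (0)
Last nonzero remainder: −(1235/324)w^2 − (1235/36)w − 8645/162. Dividing through by −1235/324 gives the monic gcd w^2 + 9w + 14.
Then lcm(f, g) = f·g / gcd(f, g); expanding and making the result monic gives the answer.

−8736 − 7688w − 584w^2 + 1350w^3 + 620w^4 + 139w^5 + 18w^6 + w^7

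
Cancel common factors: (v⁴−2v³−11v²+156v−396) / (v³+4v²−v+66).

By polynomial division,
  v⁴−2v³−11v²+156v−396 = (v−6)(v³+4v²−v+66) + (14v²+84v)
  v³+4v²−v+66 = ((1/14)v−1/7)(14v²+84v) + (11v+66)
  14v²+84v = ((14/11)v)(11v+66) + (0)
Last nonzero remainder: 11v+66. Dividing through by 11 gives the monic gcd v+6.
Cancel v+6 from numerator and denominator to get the reduced form.

(v³−8v²+37v−66)/(v²−2v+11)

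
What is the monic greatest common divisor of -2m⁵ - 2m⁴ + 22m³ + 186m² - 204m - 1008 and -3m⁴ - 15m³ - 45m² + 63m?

m² + 6m + 21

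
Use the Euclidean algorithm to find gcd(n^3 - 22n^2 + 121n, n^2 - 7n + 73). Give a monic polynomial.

1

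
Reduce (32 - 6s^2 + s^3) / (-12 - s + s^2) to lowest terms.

Apply the Euclidean algorithm:
  s^3 - 6s^2 + 32 = (s - 5)(s^2 - s - 12) + (7s - 28)
  s^2 - s - 12 = ((1/7)s + 3/7)(7s - 28) + (0)
Last nonzero remainder: 7s - 28. Dividing through by 7 gives the monic gcd s - 4.
Cancel s - 4 from numerator and denominator to get the reduced form.

(-8 - 2s + s^2)/(3 + s)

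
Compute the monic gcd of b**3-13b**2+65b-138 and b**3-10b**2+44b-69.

Euclidean algorithm in ℚ[b]:
  b**3-13b**2+65b-138 = (b**3-10b**2+44b-69) + (-3b**2+21b-69)
  b**3-10b**2+44b-69 = (-(1/3)b+1)(-3b**2+21b-69) + (0)
Last nonzero remainder: -3b**2+21b-69. Dividing through by -3 gives the monic gcd b**2-7b+23.

b**2-7b+23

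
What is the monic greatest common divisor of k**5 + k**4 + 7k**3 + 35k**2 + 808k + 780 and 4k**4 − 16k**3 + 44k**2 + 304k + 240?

k**3 − 6k**2 + 23k + 30

Euclidean algorithm in ℚ[k]:
  k**5 + k**4 + 7k**3 + 35k**2 + 808k + 780 = ((1/4)k + 5/4)(4k**4 − 16k**3 + 44k**2 + 304k + 240) + (16k**3 − 96k**2 + 368k + 480)
  4k**4 − 16k**3 + 44k**2 + 304k + 240 = ((1/4)k + 1/2)(16k**3 − 96k**2 + 368k + 480) + (0)
Last nonzero remainder: 16k**3 − 96k**2 + 368k + 480. Dividing through by 16 gives the monic gcd k**3 − 6k**2 + 23k + 30.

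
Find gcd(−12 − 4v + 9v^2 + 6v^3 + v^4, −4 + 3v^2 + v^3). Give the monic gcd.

−4 + 3v^2 + v^3

By polynomial division,
  v^4 + 6v^3 + 9v^2 − 4v − 12 = (v + 3)(v^3 + 3v^2 − 4) + (0)
The last nonzero remainder v^3 + 3v^2 − 4 is already monic.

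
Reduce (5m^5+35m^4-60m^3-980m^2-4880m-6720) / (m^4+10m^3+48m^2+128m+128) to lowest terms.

(5m^2+5m-210)/(m+4)

Apply the Euclidean algorithm:
  5m^5+35m^4-60m^3-980m^2-4880m-6720 = (5m-15)(m^4+10m^3+48m^2+128m+128) + (-150m^3-900m^2-3600m-4800)
  m^4+10m^3+48m^2+128m+128 = (-(1/150)m-2/75)(-150m^3-900m^2-3600m-4800) + (0)
Last nonzero remainder: -150m^3-900m^2-3600m-4800. Dividing through by -150 gives the monic gcd m^3+6m^2+24m+32.
Cancel m^3+6m^2+24m+32 from numerator and denominator to get the reduced form.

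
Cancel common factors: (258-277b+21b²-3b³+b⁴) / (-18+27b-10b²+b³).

Euclidean algorithm in ℚ[b]:
  b⁴-3b³+21b²-277b+258 = (b+7)(b³-10b²+27b-18) + (64b²-448b+384)
  b³-10b²+27b-18 = ((1/64)b-3/64)(64b²-448b+384) + (0)
Last nonzero remainder: 64b²-448b+384. Dividing through by 64 gives the monic gcd b²-7b+6.
Cancel b²-7b+6 from numerator and denominator to get the reduced form.

(43+4b+b²)/(-3+b)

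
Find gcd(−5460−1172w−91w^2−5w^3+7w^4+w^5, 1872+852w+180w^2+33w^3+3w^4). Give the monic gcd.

26+w+w^2

By polynomial division,
  w^5+7w^4−5w^3−91w^2−1172w−5460 = ((1/3)w−4/3)(3w^4+33w^3+180w^2+852w+1872) + (−21w^3−135w^2−660w−2964)
  3w^4+33w^3+180w^2+852w+1872 = (−(1/7)w−32/49)(−21w^3−135w^2−660w−2964) + (−(120/49)w^2−(120/49)w−3120/49)
  −21w^3−135w^2−660w−2964 = ((343/40)w+931/20)(−(120/49)w^2−(120/49)w−3120/49) + (0)
Last nonzero remainder: −(120/49)w^2−(120/49)w−3120/49. Dividing through by −120/49 gives the monic gcd w^2+w+26.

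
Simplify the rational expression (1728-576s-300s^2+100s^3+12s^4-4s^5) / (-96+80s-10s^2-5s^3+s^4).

(36-4s^2)/(-2+s)

Euclidean algorithm in ℚ[s]:
  -4s^5+12s^4+100s^3-300s^2-576s+1728 = (-4s-8)(s^4-5s^3-10s^2+80s-96) + (20s^3-60s^2-320s+960)
  s^4-5s^3-10s^2+80s-96 = ((1/20)s-1/10)(20s^3-60s^2-320s+960) + (0)
Last nonzero remainder: 20s^3-60s^2-320s+960. Dividing through by 20 gives the monic gcd s^3-3s^2-16s+48.
Cancel s^3-3s^2-16s+48 from numerator and denominator to get the reduced form.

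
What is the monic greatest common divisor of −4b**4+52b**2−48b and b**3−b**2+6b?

Apply the Euclidean algorithm:
  −4b**4+52b**2−48b = (−4b−4)(b**3−b**2+6b) + (72b**2−24b)
  b**3−b**2+6b = ((1/72)b−1/108)(72b**2−24b) + ((52/9)b)
  72b**2−24b = ((162/13)b−54/13)((52/9)b) + (0)
Last nonzero remainder: (52/9)b. Dividing through by 52/9 gives the monic gcd b.

b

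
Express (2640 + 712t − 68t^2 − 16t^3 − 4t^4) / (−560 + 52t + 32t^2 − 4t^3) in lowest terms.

Apply the Euclidean algorithm:
  −4t^4 − 16t^3 − 68t^2 + 712t + 2640 = (t + 12)(−4t^3 + 32t^2 + 52t − 560) + (−504t^2 + 648t + 9360)
  −4t^3 + 32t^2 + 52t − 560 = ((1/126)t − 47/882)(−504t^2 + 648t + 9360) + ((600/49)t − 3000/49)
  −504t^2 + 648t + 9360 = (−(1029/25)t − 3822/25)((600/49)t − 3000/49) + (0)
Last nonzero remainder: (600/49)t − 3000/49. Dividing through by 600/49 gives the monic gcd t − 5.
Cancel t − 5 from numerator and denominator to get the reduced form.

(132 + 62t + 9t^2 + t^3)/(−28 − 3t + t^2)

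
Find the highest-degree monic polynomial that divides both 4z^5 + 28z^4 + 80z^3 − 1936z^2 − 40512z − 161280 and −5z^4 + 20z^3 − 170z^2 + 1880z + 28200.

Apply the Euclidean algorithm:
  4z^5 + 28z^4 + 80z^3 − 1936z^2 − 40512z − 161280 = (−(4/5)z − 44/5)(−5z^4 + 20z^3 − 170z^2 + 1880z + 28200) + (120z^3 − 1928z^2 − 1408z + 86880)
  −5z^4 + 20z^3 − 170z^2 + 1880z + 28200 = (−(1/24)z − 181/360)(120z^3 − 1928z^2 − 1408z + 86880) + (−(53911/45)z^2 + (215644/45)z + 215644/3)
  120z^3 − 1928z^2 − 1408z + 86880 = (−(5400/53911)z + 65160/53911)(−(53911/45)z^2 + (215644/45)z + 215644/3) + (0)
Last nonzero remainder: −(53911/45)z^2 + (215644/45)z + 215644/3. Dividing through by −53911/45 gives the monic gcd z^2 − 4z − 60.

z^2 − 4z − 60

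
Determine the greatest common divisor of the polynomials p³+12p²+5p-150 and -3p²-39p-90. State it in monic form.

p+10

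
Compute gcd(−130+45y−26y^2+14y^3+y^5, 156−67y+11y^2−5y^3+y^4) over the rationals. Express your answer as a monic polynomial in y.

Repeated division with remainder:
  y^5+14y^3−26y^2+45y−130 = (y+5)(y^4−5y^3+11y^2−67y+156) + (28y^3−14y^2+224y−910)
  y^4−5y^3+11y^2−67y+156 = ((1/28)y−9/56)(28y^3−14y^2+224y−910) + ((3/4)y^2+(3/2)y+39/4)
  28y^3−14y^2+224y−910 = ((112/3)y−280/3)((3/4)y^2+(3/2)y+39/4) + (0)
Last nonzero remainder: (3/4)y^2+(3/2)y+39/4. Dividing through by 3/4 gives the monic gcd y^2+2y+13.

13+2y+y^2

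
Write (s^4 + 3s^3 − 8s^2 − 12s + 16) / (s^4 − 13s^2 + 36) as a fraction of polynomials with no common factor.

Euclidean algorithm in ℚ[s]:
  s^4 + 3s^3 − 8s^2 − 12s + 16 = (s^4 − 13s^2 + 36) + (3s^3 + 5s^2 − 12s − 20)
  s^4 − 13s^2 + 36 = ((1/3)s − 5/9)(3s^3 + 5s^2 − 12s − 20) + (−(56/9)s^2 + 224/9)
  3s^3 + 5s^2 − 12s − 20 = (−(27/56)s − 45/56)(−(56/9)s^2 + 224/9) + (0)
Last nonzero remainder: −(56/9)s^2 + 224/9. Dividing through by −56/9 gives the monic gcd s^2 − 4.
Cancel s^2 − 4 from numerator and denominator to get the reduced form.

(s^2 + 3s − 4)/(s^2 − 9)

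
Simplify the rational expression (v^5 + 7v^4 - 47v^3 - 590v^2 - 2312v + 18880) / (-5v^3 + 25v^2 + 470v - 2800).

(-v^3 - 5v^2 - 23v + 236)/(5v - 35)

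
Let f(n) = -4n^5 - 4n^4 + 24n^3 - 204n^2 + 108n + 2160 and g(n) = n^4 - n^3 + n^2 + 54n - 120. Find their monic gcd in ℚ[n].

By polynomial division,
  -4n^5 - 4n^4 + 24n^3 - 204n^2 + 108n + 2160 = (-4n - 8)(n^4 - n^3 + n^2 + 54n - 120) + (20n^3 + 20n^2 + 60n + 1200)
  n^4 - n^3 + n^2 + 54n - 120 = ((1/20)n - 1/10)(20n^3 + 20n^2 + 60n + 1200) + (0)
Last nonzero remainder: 20n^3 + 20n^2 + 60n + 1200. Dividing through by 20 gives the monic gcd n^3 + n^2 + 3n + 60.

n^3 + n^2 + 3n + 60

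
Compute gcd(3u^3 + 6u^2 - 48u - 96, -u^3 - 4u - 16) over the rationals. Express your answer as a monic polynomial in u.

u + 2

Repeated division with remainder:
  3u^3 + 6u^2 - 48u - 96 = (-3)(-u^3 - 4u - 16) + (6u^2 - 60u - 144)
  -u^3 - 4u - 16 = (-(1/6)u - 5/3)(6u^2 - 60u - 144) + (-128u - 256)
  6u^2 - 60u - 144 = (-(3/64)u + 9/16)(-128u - 256) + (0)
Last nonzero remainder: -128u - 256. Dividing through by -128 gives the monic gcd u + 2.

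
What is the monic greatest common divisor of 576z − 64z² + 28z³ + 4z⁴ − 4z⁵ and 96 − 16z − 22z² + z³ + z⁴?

Apply the Euclidean algorithm:
  −4z⁵ + 4z⁴ + 28z³ − 64z² + 576z = (−4z + 8)(z⁴ + z³ − 22z² − 16z + 96) + (−68z³ + 48z² + 1088z − 768)
  z⁴ + z³ − 22z² − 16z + 96 = (−(1/68)z − 29/1156)(−68z³ + 48z² + 1088z − 768) + (−(1386/289)z² + 22176/289)
  −68z³ + 48z² + 1088z − 768 = ((9826/693)z − 2312/231)(−(1386/289)z² + 22176/289) + (0)
Last nonzero remainder: −(1386/289)z² + 22176/289. Dividing through by −1386/289 gives the monic gcd z² − 16.

−16 + z²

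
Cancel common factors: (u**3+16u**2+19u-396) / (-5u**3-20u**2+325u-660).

(-u-9)/(5u-15)

Apply the Euclidean algorithm:
  u**3+16u**2+19u-396 = (-1/5)(-5u**3-20u**2+325u-660) + (12u**2+84u-528)
  -5u**3-20u**2+325u-660 = (-(5/12)u+5/4)(12u**2+84u-528) + (0)
Last nonzero remainder: 12u**2+84u-528. Dividing through by 12 gives the monic gcd u**2+7u-44.
Cancel u**2+7u-44 from numerator and denominator to get the reduced form.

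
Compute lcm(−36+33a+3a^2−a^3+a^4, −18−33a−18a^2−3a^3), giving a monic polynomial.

−72−42a+69a^2+40a^3+2a^4+2a^5+a^6

Apply the Euclidean algorithm:
  a^4−a^3+3a^2+33a−36 = (−(1/3)a+7/3)(−3a^3−18a^2−33a−18) + (34a^2+104a+6)
  −3a^3−18a^2−33a−18 = (−(3/34)a−75/289)(34a^2+104a+6) + (−(1584/289)a−4752/289)
  34a^2+104a+6 = (−(4913/792)a−289/792)(−(1584/289)a−4752/289) + (0)
Last nonzero remainder: −(1584/289)a−4752/289. Dividing through by −1584/289 gives the monic gcd a+3.
Then lcm(f, g) = f·g / gcd(f, g); expanding and making the result monic gives the answer.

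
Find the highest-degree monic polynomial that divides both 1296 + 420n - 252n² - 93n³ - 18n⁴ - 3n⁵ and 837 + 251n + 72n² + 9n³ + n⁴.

27 + 2n + n²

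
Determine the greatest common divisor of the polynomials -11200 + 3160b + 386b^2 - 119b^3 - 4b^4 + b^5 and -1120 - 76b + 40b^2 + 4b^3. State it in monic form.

-280 - 19b + 10b^2 + b^3

Euclidean algorithm in ℚ[b]:
  b^5 - 4b^4 - 119b^3 + 386b^2 + 3160b - 11200 = ((1/4)b^2 - (7/2)b + 10)(4b^3 + 40b^2 - 76b - 1120) + (0)
Last nonzero remainder: 4b^3 + 40b^2 - 76b - 1120. Dividing through by 4 gives the monic gcd b^3 + 10b^2 - 19b - 280.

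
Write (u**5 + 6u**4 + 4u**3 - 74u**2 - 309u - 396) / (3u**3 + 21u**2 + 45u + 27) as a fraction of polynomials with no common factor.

Euclidean algorithm in ℚ[u]:
  u**5 + 6u**4 + 4u**3 - 74u**2 - 309u - 396 = ((1/3)u**2 - (1/3)u - 4/3)(3u**3 + 21u**2 + 45u + 27) + (-40u**2 - 240u - 360)
  3u**3 + 21u**2 + 45u + 27 = (-(3/40)u - 3/40)(-40u**2 - 240u - 360) + (0)
Last nonzero remainder: -40u**2 - 240u - 360. Dividing through by -40 gives the monic gcd u**2 + 6u + 9.
Cancel u**2 + 6u + 9 from numerator and denominator to get the reduced form.

(u**3 - 5u - 44)/(3u + 3)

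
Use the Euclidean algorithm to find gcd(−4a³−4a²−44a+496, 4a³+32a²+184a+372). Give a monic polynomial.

a²+5a+31

By polynomial division,
  −4a³−4a²−44a+496 = (−1)(4a³+32a²+184a+372) + (28a²+140a+868)
  4a³+32a²+184a+372 = ((1/7)a+3/7)(28a²+140a+868) + (0)
Last nonzero remainder: 28a²+140a+868. Dividing through by 28 gives the monic gcd a²+5a+31.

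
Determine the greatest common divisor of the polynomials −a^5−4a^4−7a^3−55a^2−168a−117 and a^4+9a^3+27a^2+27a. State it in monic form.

a^2+6a+9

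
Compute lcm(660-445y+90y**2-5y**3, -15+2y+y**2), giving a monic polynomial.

-660+313y-y**2-13y**3+y**4

Repeated division with remainder:
  -5y**3+90y**2-445y+660 = (-5y+100)(y**2+2y-15) + (-720y+2160)
  y**2+2y-15 = (-(1/720)y-1/144)(-720y+2160) + (0)
Last nonzero remainder: -720y+2160. Dividing through by -720 gives the monic gcd y-3.
Then lcm(f, g) = f·g / gcd(f, g); expanding and making the result monic gives the answer.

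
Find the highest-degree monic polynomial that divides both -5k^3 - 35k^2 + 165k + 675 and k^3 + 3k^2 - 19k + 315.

k + 9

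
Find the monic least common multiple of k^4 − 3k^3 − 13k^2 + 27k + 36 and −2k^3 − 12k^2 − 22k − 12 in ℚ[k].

k^5 − k^4 − 19k^3 + k^2 + 90k + 72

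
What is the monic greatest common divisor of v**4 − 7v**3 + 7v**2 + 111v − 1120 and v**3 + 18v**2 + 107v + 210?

v + 5

Repeated division with remainder:
  v**4 − 7v**3 + 7v**2 + 111v − 1120 = (v − 25)(v**3 + 18v**2 + 107v + 210) + (350v**2 + 2576v + 4130)
  v**3 + 18v**2 + 107v + 210 = ((1/350)v + 19/625)(350v**2 + 2576v + 4130) + ((10556/625)v + 10556/125)
  350v**2 + 2576v + 4130 = ((15625/754)v + 36875/754)((10556/625)v + 10556/125) + (0)
Last nonzero remainder: (10556/625)v + 10556/125. Dividing through by 10556/625 gives the monic gcd v + 5.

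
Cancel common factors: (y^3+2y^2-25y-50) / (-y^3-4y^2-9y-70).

Apply the Euclidean algorithm:
  y^3+2y^2-25y-50 = (-1)(-y^3-4y^2-9y-70) + (-2y^2-34y-120)
  -y^3-4y^2-9y-70 = ((1/2)y-13/2)(-2y^2-34y-120) + (-170y-850)
  -2y^2-34y-120 = ((1/85)y+12/85)(-170y-850) + (0)
Last nonzero remainder: -170y-850. Dividing through by -170 gives the monic gcd y+5.
Cancel y+5 from numerator and denominator to get the reduced form.

(-y^2+3y+10)/(y^2-y+14)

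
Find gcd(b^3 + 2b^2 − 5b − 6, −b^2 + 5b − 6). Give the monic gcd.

b − 2

Repeated division with remainder:
  b^3 + 2b^2 − 5b − 6 = (−b − 7)(−b^2 + 5b − 6) + (24b − 48)
  −b^2 + 5b − 6 = (−(1/24)b + 1/8)(24b − 48) + (0)
Last nonzero remainder: 24b − 48. Dividing through by 24 gives the monic gcd b − 2.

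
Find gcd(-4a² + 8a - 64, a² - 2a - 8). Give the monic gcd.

1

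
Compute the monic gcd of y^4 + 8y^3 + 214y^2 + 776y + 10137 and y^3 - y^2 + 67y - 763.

y^2 + 6y + 109

Apply the Euclidean algorithm:
  y^4 + 8y^3 + 214y^2 + 776y + 10137 = (y + 9)(y^3 - y^2 + 67y - 763) + (156y^2 + 936y + 17004)
  y^3 - y^2 + 67y - 763 = ((1/156)y - 7/156)(156y^2 + 936y + 17004) + (0)
Last nonzero remainder: 156y^2 + 936y + 17004. Dividing through by 156 gives the monic gcd y^2 + 6y + 109.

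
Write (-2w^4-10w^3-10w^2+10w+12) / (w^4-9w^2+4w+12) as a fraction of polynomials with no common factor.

(-2w^2-2w+4)/(w^2-4w+4)

Apply the Euclidean algorithm:
  -2w^4-10w^3-10w^2+10w+12 = (-2)(w^4-9w^2+4w+12) + (-10w^3-28w^2+18w+36)
  w^4-9w^2+4w+12 = (-(1/10)w+7/25)(-10w^3-28w^2+18w+36) + ((16/25)w^2+(64/25)w+48/25)
  -10w^3-28w^2+18w+36 = (-(125/8)w+75/4)((16/25)w^2+(64/25)w+48/25) + (0)
Last nonzero remainder: (16/25)w^2+(64/25)w+48/25. Dividing through by 16/25 gives the monic gcd w^2+4w+3.
Cancel w^2+4w+3 from numerator and denominator to get the reduced form.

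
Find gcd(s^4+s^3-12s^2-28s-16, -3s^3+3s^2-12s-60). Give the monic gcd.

Apply the Euclidean algorithm:
  s^4+s^3-12s^2-28s-16 = (-(1/3)s-2/3)(-3s^3+3s^2-12s-60) + (-14s^2-56s-56)
  -3s^3+3s^2-12s-60 = ((3/14)s-15/14)(-14s^2-56s-56) + (-60s-120)
  -14s^2-56s-56 = ((7/30)s+7/15)(-60s-120) + (0)
Last nonzero remainder: -60s-120. Dividing through by -60 gives the monic gcd s+2.

s+2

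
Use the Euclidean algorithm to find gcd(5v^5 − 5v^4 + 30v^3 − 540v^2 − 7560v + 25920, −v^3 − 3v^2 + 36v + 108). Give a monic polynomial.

Euclidean algorithm in ℚ[v]:
  5v^5 − 5v^4 + 30v^3 − 540v^2 − 7560v + 25920 = (−5v^2 + 20v − 270)(−v^3 − 3v^2 + 36v + 108) + (−1530v^2 + 55080)
  −v^3 − 3v^2 + 36v + 108 = ((1/1530)v + 1/510)(−1530v^2 + 55080) + (0)
Last nonzero remainder: −1530v^2 + 55080. Dividing through by −1530 gives the monic gcd v^2 − 36.

v^2 − 36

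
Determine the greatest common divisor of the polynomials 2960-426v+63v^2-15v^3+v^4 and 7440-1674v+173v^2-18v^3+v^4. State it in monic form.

80-18v+v^2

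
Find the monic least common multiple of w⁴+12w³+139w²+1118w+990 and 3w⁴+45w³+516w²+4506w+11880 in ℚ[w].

w⁵+16w⁴+187w³+1674w²+5462w+3960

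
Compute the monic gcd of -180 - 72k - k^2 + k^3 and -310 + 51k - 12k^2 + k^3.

Euclidean algorithm in ℚ[k]:
  k^3 - k^2 - 72k - 180 = (k^3 - 12k^2 + 51k - 310) + (11k^2 - 123k + 130)
  k^3 - 12k^2 + 51k - 310 = ((1/11)k - 9/121)(11k^2 - 123k + 130) + ((3634/121)k - 36340/121)
  11k^2 - 123k + 130 = ((1331/3634)k - 1573/3634)((3634/121)k - 36340/121) + (0)
Last nonzero remainder: (3634/121)k - 36340/121. Dividing through by 3634/121 gives the monic gcd k - 10.

-10 + k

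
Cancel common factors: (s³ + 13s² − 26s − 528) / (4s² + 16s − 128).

(s² + 5s − 66)/(4s − 16)

Apply the Euclidean algorithm:
  s³ + 13s² − 26s − 528 = ((1/4)s + 9/4)(4s² + 16s − 128) + (−30s − 240)
  4s² + 16s − 128 = (−(2/15)s + 8/15)(−30s − 240) + (0)
Last nonzero remainder: −30s − 240. Dividing through by −30 gives the monic gcd s + 8.
Cancel s + 8 from numerator and denominator to get the reduced form.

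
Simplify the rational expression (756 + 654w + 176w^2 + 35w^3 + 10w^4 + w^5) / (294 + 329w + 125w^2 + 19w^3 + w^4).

(18 - 2w + w^2)/(7 + w)

Repeated division with remainder:
  w^5 + 10w^4 + 35w^3 + 176w^2 + 654w + 756 = (w - 9)(w^4 + 19w^3 + 125w^2 + 329w + 294) + (81w^3 + 972w^2 + 3321w + 3402)
  w^4 + 19w^3 + 125w^2 + 329w + 294 = ((1/81)w + 7/81)(81w^3 + 972w^2 + 3321w + 3402) + (0)
Last nonzero remainder: 81w^3 + 972w^2 + 3321w + 3402. Dividing through by 81 gives the monic gcd w^3 + 12w^2 + 41w + 42.
Cancel w^3 + 12w^2 + 41w + 42 from numerator and denominator to get the reduced form.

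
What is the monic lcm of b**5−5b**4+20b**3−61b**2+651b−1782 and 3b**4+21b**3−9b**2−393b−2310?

b**7−3b**6−25b**5+154b**4−171b**3+1655b**2−26349b+62370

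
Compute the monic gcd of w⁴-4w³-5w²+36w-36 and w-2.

w-2

By polynomial division,
  w⁴-4w³-5w²+36w-36 = (w³-2w²-9w+18)(w-2) + (0)
The last nonzero remainder w-2 is already monic.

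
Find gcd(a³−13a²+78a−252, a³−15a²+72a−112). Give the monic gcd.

Apply the Euclidean algorithm:
  a³−13a²+78a−252 = (a³−15a²+72a−112) + (2a²+6a−140)
  a³−15a²+72a−112 = ((1/2)a−9)(2a²+6a−140) + (196a−1372)
  2a²+6a−140 = ((1/98)a+5/49)(196a−1372) + (0)
Last nonzero remainder: 196a−1372. Dividing through by 196 gives the monic gcd a−7.

a−7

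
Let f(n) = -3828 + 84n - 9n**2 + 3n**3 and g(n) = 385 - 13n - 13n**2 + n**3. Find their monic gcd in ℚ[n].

Apply the Euclidean algorithm:
  3n**3 - 9n**2 + 84n - 3828 = (3)(n**3 - 13n**2 - 13n + 385) + (30n**2 + 123n - 4983)
  n**3 - 13n**2 - 13n + 385 = ((1/30)n - 57/100)(30n**2 + 123n - 4983) + ((22321/100)n - 245531/100)
  30n**2 + 123n - 4983 = ((3000/22321)n + 45300/22321)((22321/100)n - 245531/100) + (0)
Last nonzero remainder: (22321/100)n - 245531/100. Dividing through by 22321/100 gives the monic gcd n - 11.

-11 + n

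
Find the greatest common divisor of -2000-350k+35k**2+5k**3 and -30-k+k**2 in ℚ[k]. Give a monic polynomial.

5+k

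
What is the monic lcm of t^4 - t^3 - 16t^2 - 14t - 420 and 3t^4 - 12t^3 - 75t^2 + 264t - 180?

By polynomial division,
  t^4 - t^3 - 16t^2 - 14t - 420 = (1/3)(3t^4 - 12t^3 - 75t^2 + 264t - 180) + (3t^3 + 9t^2 - 102t - 360)
  3t^4 - 12t^3 - 75t^2 + 264t - 180 = (t - 7)(3t^3 + 9t^2 - 102t - 360) + (90t^2 - 90t - 2700)
  3t^3 + 9t^2 - 102t - 360 = ((1/30)t + 2/15)(90t^2 - 90t - 2700) + (0)
Last nonzero remainder: 90t^2 - 90t - 2700. Dividing through by 90 gives the monic gcd t^2 - t - 30.
Then lcm(f, g) = f·g / gcd(f, g); expanding and making the result monic gives the answer.

t^6 - 4t^5 - 11t^4 + 32t^3 - 410t^2 + 1232t - 840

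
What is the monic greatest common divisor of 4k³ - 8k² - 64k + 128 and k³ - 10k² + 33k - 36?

Euclidean algorithm in ℚ[k]:
  4k³ - 8k² - 64k + 128 = (4)(k³ - 10k² + 33k - 36) + (32k² - 196k + 272)
  k³ - 10k² + 33k - 36 = ((1/32)k - 31/256)(32k² - 196k + 272) + ((49/64)k - 49/16)
  32k² - 196k + 272 = ((2048/49)k - 4352/49)((49/64)k - 49/16) + (0)
Last nonzero remainder: (49/64)k - 49/16. Dividing through by 49/64 gives the monic gcd k - 4.

k - 4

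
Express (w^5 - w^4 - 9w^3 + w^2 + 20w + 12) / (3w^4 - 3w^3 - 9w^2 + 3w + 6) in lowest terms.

(w^2 - w - 6)/(3w - 3)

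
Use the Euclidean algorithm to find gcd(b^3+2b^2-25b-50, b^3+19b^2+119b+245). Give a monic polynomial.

b+5

Repeated division with remainder:
  b^3+2b^2-25b-50 = (b^3+19b^2+119b+245) + (-17b^2-144b-295)
  b^3+19b^2+119b+245 = (-(1/17)b-179/289)(-17b^2-144b-295) + ((3600/289)b+18000/289)
  -17b^2-144b-295 = (-(4913/3600)b-17051/3600)((3600/289)b+18000/289) + (0)
Last nonzero remainder: (3600/289)b+18000/289. Dividing through by 3600/289 gives the monic gcd b+5.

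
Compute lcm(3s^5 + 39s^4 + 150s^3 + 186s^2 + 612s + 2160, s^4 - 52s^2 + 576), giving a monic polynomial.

s^7 + 3s^6 - 56s^5 - 126s^4 + 784s^3 + 168s^2 - 2304s + 17280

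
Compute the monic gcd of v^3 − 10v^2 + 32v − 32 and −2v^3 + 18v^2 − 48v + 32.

v^2 − 8v + 16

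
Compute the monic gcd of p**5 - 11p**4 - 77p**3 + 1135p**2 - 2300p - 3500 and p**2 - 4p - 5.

Euclidean algorithm in ℚ[p]:
  p**5 - 11p**4 - 77p**3 + 1135p**2 - 2300p - 3500 = (p**3 - 7p**2 - 100p + 700)(p**2 - 4p - 5) + (0)
The last nonzero remainder p**2 - 4p - 5 is already monic.

p**2 - 4p - 5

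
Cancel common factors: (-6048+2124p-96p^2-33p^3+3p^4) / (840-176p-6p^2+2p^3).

Euclidean algorithm in ℚ[p]:
  3p^4-33p^3-96p^2+2124p-6048 = ((3/2)p-12)(2p^3-6p^2-176p+840) + (96p^2-1248p+4032)
  2p^3-6p^2-176p+840 = ((1/48)p+5/24)(96p^2-1248p+4032) + (0)
Last nonzero remainder: 96p^2-1248p+4032. Dividing through by 96 gives the monic gcd p^2-13p+42.
Cancel p^2-13p+42 from numerator and denominator to get the reduced form.

(-144+6p+3p^2)/(20+2p)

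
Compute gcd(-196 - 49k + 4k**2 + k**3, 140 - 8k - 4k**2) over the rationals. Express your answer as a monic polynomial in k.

Apply the Euclidean algorithm:
  k**3 + 4k**2 - 49k - 196 = (-(1/4)k - 1/2)(-4k**2 - 8k + 140) + (-18k - 126)
  -4k**2 - 8k + 140 = ((2/9)k - 10/9)(-18k - 126) + (0)
Last nonzero remainder: -18k - 126. Dividing through by -18 gives the monic gcd k + 7.

7 + k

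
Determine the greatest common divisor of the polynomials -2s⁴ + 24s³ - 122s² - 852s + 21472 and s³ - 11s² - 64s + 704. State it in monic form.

s² - 3s - 88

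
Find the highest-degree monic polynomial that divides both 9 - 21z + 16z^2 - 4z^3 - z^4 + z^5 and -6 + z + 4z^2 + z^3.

-3 + 2z + z^2

By polynomial division,
  z^5 - z^4 - 4z^3 + 16z^2 - 21z + 9 = (z^2 - 5z + 15)(z^3 + 4z^2 + z - 6) + (-33z^2 - 66z + 99)
  z^3 + 4z^2 + z - 6 = (-(1/33)z - 2/33)(-33z^2 - 66z + 99) + (0)
Last nonzero remainder: -33z^2 - 66z + 99. Dividing through by -33 gives the monic gcd z^2 + 2z - 3.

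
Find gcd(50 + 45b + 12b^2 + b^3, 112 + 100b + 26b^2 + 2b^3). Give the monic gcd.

By polynomial division,
  b^3 + 12b^2 + 45b + 50 = (1/2)(2b^3 + 26b^2 + 100b + 112) + (−b^2 − 5b − 6)
  2b^3 + 26b^2 + 100b + 112 = (−2b − 16)(−b^2 − 5b − 6) + (8b + 16)
  −b^2 − 5b − 6 = (−(1/8)b − 3/8)(8b + 16) + (0)
Last nonzero remainder: 8b + 16. Dividing through by 8 gives the monic gcd b + 2.

2 + b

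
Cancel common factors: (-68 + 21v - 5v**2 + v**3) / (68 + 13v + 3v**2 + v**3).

Repeated division with remainder:
  v**3 - 5v**2 + 21v - 68 = (v**3 + 3v**2 + 13v + 68) + (-8v**2 + 8v - 136)
  v**3 + 3v**2 + 13v + 68 = (-(1/8)v - 1/2)(-8v**2 + 8v - 136) + (0)
Last nonzero remainder: -8v**2 + 8v - 136. Dividing through by -8 gives the monic gcd v**2 - v + 17.
Cancel v**2 - v + 17 from numerator and denominator to get the reduced form.

(-4 + v)/(4 + v)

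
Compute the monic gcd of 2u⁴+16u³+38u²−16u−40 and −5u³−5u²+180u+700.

u²+8u+20

By polynomial division,
  2u⁴+16u³+38u²−16u−40 = (−(2/5)u−14/5)(−5u³−5u²+180u+700) + (96u²+768u+1920)
  −5u³−5u²+180u+700 = (−(5/96)u+35/96)(96u²+768u+1920) + (0)
Last nonzero remainder: 96u²+768u+1920. Dividing through by 96 gives the monic gcd u²+8u+20.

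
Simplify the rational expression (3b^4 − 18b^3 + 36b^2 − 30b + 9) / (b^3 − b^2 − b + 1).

Repeated division with remainder:
  3b^4 − 18b^3 + 36b^2 − 30b + 9 = (3b − 15)(b^3 − b^2 − b + 1) + (24b^2 − 48b + 24)
  b^3 − b^2 − b + 1 = ((1/24)b + 1/24)(24b^2 − 48b + 24) + (0)
Last nonzero remainder: 24b^2 − 48b + 24. Dividing through by 24 gives the monic gcd b^2 − 2b + 1.
Cancel b^2 − 2b + 1 from numerator and denominator to get the reduced form.

(3b^2 − 12b + 9)/(b + 1)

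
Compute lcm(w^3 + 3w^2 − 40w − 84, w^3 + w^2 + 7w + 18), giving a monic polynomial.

Apply the Euclidean algorithm:
  w^3 + 3w^2 − 40w − 84 = (w^3 + w^2 + 7w + 18) + (2w^2 − 47w − 102)
  w^3 + w^2 + 7w + 18 = ((1/2)w + 49/4)(2w^2 − 47w − 102) + ((2535/4)w + 2535/2)
  2w^2 − 47w − 102 = ((8/2535)w − 68/845)((2535/4)w + 2535/2) + (0)
Last nonzero remainder: (2535/4)w + 2535/2. Dividing through by 2535/4 gives the monic gcd w + 2.
Then lcm(f, g) = f·g / gcd(f, g); expanding and making the result monic gives the answer.

w^5 + 2w^4 − 34w^3 − 17w^2 − 276w − 756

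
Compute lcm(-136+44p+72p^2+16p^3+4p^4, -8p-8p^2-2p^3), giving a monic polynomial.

Apply the Euclidean algorithm:
  4p^4+16p^3+72p^2+44p-136 = (-2p)(-2p^3-8p^2-8p) + (56p^2+44p-136)
  -2p^3-8p^2-8p = (-(1/28)p-45/392)(56p^2+44p-136) + (-(765/98)p-765/49)
  56p^2+44p-136 = (-(5488/765)p+392/45)(-(765/98)p-765/49) + (0)
Last nonzero remainder: -(765/98)p-765/49. Dividing through by -765/98 gives the monic gcd p+2.
Then lcm(f, g) = f·g / gcd(f, g); expanding and making the result monic gives the answer.

-68p-12p^2+47p^3+26p^4+6p^5+p^6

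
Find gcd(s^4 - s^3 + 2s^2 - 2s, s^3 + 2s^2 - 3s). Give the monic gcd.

Euclidean algorithm in ℚ[s]:
  s^4 - s^3 + 2s^2 - 2s = (s - 3)(s^3 + 2s^2 - 3s) + (11s^2 - 11s)
  s^3 + 2s^2 - 3s = ((1/11)s + 3/11)(11s^2 - 11s) + (0)
Last nonzero remainder: 11s^2 - 11s. Dividing through by 11 gives the monic gcd s^2 - s.

s^2 - s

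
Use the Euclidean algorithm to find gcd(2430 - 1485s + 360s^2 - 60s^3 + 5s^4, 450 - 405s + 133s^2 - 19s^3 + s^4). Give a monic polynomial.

By polynomial division,
  5s^4 - 60s^3 + 360s^2 - 1485s + 2430 = (5)(s^4 - 19s^3 + 133s^2 - 405s + 450) + (35s^3 - 305s^2 + 540s + 180)
  s^4 - 19s^3 + 133s^2 - 405s + 450 = ((1/35)s - 72/245)(35s^3 - 305s^2 + 540s + 180) + ((1369/49)s^2 - (12321/49)s + 24642/49)
  35s^3 - 305s^2 + 540s + 180 = ((1715/1369)s + 490/1369)((1369/49)s^2 - (12321/49)s + 24642/49) + (0)
Last nonzero remainder: (1369/49)s^2 - (12321/49)s + 24642/49. Dividing through by 1369/49 gives the monic gcd s^2 - 9s + 18.

18 - 9s + s^2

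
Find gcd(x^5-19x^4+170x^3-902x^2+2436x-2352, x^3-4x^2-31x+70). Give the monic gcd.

x^2-9x+14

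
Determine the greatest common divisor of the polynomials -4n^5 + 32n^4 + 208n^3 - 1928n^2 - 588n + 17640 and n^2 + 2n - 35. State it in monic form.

n^2 + 2n - 35

Repeated division with remainder:
  -4n^5 + 32n^4 + 208n^3 - 1928n^2 - 588n + 17640 = (-4n^3 + 40n^2 - 12n - 504)(n^2 + 2n - 35) + (0)
The last nonzero remainder n^2 + 2n - 35 is already monic.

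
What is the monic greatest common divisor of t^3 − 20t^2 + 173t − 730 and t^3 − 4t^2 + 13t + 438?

Repeated division with remainder:
  t^3 − 20t^2 + 173t − 730 = (t^3 − 4t^2 + 13t + 438) + (−16t^2 + 160t − 1168)
  t^3 − 4t^2 + 13t + 438 = (−(1/16)t − 3/8)(−16t^2 + 160t − 1168) + (0)
Last nonzero remainder: −16t^2 + 160t − 1168. Dividing through by −16 gives the monic gcd t^2 − 10t + 73.

t^2 − 10t + 73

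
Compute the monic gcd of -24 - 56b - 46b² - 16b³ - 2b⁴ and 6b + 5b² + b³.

By polynomial division,
  -2b⁴ - 16b³ - 46b² - 56b - 24 = (-2b - 6)(b³ + 5b² + 6b) + (-4b² - 20b - 24)
  b³ + 5b² + 6b = (-(1/4)b)(-4b² - 20b - 24) + (0)
Last nonzero remainder: -4b² - 20b - 24. Dividing through by -4 gives the monic gcd b² + 5b + 6.

6 + 5b + b²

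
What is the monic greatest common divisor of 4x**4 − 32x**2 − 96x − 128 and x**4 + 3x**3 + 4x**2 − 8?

x**3 + 4x**2 + 8x + 8

Repeated division with remainder:
  4x**4 − 32x**2 − 96x − 128 = (4)(x**4 + 3x**3 + 4x**2 − 8) + (−12x**3 − 48x**2 − 96x − 96)
  x**4 + 3x**3 + 4x**2 − 8 = (−(1/12)x + 1/12)(−12x**3 − 48x**2 − 96x − 96) + (0)
Last nonzero remainder: −12x**3 − 48x**2 − 96x − 96. Dividing through by −12 gives the monic gcd x**3 + 4x**2 + 8x + 8.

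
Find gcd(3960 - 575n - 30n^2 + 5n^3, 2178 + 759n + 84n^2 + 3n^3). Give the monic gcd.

Repeated division with remainder:
  5n^3 - 30n^2 - 575n + 3960 = (5/3)(3n^3 + 84n^2 + 759n + 2178) + (-170n^2 - 1840n + 330)
  3n^3 + 84n^2 + 759n + 2178 = (-(3/170)n - 438/1445)(-170n^2 - 1840n + 330) + ((59850/289)n + 658350/289)
  -170n^2 - 1840n + 330 = (-(4913/5985)n + 289/1995)((59850/289)n + 658350/289) + (0)
Last nonzero remainder: (59850/289)n + 658350/289. Dividing through by 59850/289 gives the monic gcd n + 11.

11 + n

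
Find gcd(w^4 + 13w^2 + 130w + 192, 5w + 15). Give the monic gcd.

By polynomial division,
  w^4 + 13w^2 + 130w + 192 = ((1/5)w^3 - (3/5)w^2 + (22/5)w + 64/5)(5w + 15) + (0)
Last nonzero remainder: 5w + 15. Dividing through by 5 gives the monic gcd w + 3.

w + 3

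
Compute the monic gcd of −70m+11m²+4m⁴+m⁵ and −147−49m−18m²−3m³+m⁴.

By polynomial division,
  m⁵+4m⁴+11m²−70m = (m+7)(m⁴−3m³−18m²−49m−147) + (39m³+186m²+420m+1029)
  m⁴−3m³−18m²−49m−147 = ((1/39)m−101/507)(39m³+186m²+420m+1029) + ((1400/169)m²+(1400/169)m+9800/169)
  39m³+186m²+420m+1029 = ((6591/1400)m+3549/200)((1400/169)m²+(1400/169)m+9800/169) + (0)
Last nonzero remainder: (1400/169)m²+(1400/169)m+9800/169. Dividing through by 1400/169 gives the monic gcd m²+m+7.

7+m+m²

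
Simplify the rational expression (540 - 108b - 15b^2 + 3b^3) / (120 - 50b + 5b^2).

(-90 + 3b + 3b^2)/(-20 + 5b)

By polynomial division,
  3b^3 - 15b^2 - 108b + 540 = ((3/5)b + 3)(5b^2 - 50b + 120) + (-30b + 180)
  5b^2 - 50b + 120 = (-(1/6)b + 2/3)(-30b + 180) + (0)
Last nonzero remainder: -30b + 180. Dividing through by -30 gives the monic gcd b - 6.
Cancel b - 6 from numerator and denominator to get the reduced form.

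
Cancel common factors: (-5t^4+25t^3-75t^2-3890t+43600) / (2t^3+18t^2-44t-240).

(-5t^3+75t^2-825t+4360)/(2t^2-2t-24)

By polynomial division,
  -5t^4+25t^3-75t^2-3890t+43600 = (-(5/2)t+35)(2t^3+18t^2-44t-240) + (-815t^2-2950t+52000)
  2t^3+18t^2-44t-240 = (-(2/815)t-1754/132845)(-815t^2-2950t+52000) + ((1186504/26569)t+11865040/26569)
  -815t^2-2950t+52000 = (-(21653735/1186504)t+17269850/148313)((1186504/26569)t+11865040/26569) + (0)
Last nonzero remainder: (1186504/26569)t+11865040/26569. Dividing through by 1186504/26569 gives the monic gcd t+10.
Cancel t+10 from numerator and denominator to get the reduced form.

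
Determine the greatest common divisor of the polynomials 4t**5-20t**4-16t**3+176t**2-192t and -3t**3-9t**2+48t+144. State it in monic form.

By polynomial division,
  4t**5-20t**4-16t**3+176t**2-192t = (-(4/3)t**2+(32/3)t-48)(-3t**3-9t**2+48t+144) + (-576t**2+576t+6912)
  -3t**3-9t**2+48t+144 = ((1/192)t+1/48)(-576t**2+576t+6912) + (0)
Last nonzero remainder: -576t**2+576t+6912. Dividing through by -576 gives the monic gcd t**2-t-12.

t**2-t-12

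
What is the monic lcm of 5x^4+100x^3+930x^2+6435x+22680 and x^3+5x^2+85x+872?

x^6+17x^5+235x^4+2909x^3+20949x^2+126675x+494424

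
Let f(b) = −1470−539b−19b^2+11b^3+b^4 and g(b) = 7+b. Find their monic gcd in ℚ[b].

7+b

Euclidean algorithm in ℚ[b]:
  b^4+11b^3−19b^2−539b−1470 = (b^3+4b^2−47b−210)(b+7) + (0)
The last nonzero remainder b+7 is already monic.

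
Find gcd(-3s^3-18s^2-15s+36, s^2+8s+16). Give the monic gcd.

s+4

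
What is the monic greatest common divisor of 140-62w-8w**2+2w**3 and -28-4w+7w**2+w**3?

-2+w

Apply the Euclidean algorithm:
  2w**3-8w**2-62w+140 = (2)(w**3+7w**2-4w-28) + (-22w**2-54w+196)
  w**3+7w**2-4w-28 = (-(1/22)w-25/121)(-22w**2-54w+196) + (-(756/121)w+1512/121)
  -22w**2-54w+196 = ((1331/378)w+847/54)(-(756/121)w+1512/121) + (0)
Last nonzero remainder: -(756/121)w+1512/121. Dividing through by -756/121 gives the monic gcd w-2.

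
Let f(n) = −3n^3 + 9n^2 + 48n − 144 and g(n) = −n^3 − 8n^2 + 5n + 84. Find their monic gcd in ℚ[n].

n^2 + n − 12

By polynomial division,
  −3n^3 + 9n^2 + 48n − 144 = (3)(−n^3 − 8n^2 + 5n + 84) + (33n^2 + 33n − 396)
  −n^3 − 8n^2 + 5n + 84 = (−(1/33)n − 7/33)(33n^2 + 33n − 396) + (0)
Last nonzero remainder: 33n^2 + 33n − 396. Dividing through by 33 gives the monic gcd n^2 + n − 12.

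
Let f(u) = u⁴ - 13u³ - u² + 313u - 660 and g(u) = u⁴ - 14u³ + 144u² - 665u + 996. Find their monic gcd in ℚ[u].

Apply the Euclidean algorithm:
  u⁴ - 13u³ - u² + 313u - 660 = (u⁴ - 14u³ + 144u² - 665u + 996) + (u³ - 145u² + 978u - 1656)
  u⁴ - 14u³ + 144u² - 665u + 996 = (u + 131)(u³ - 145u² + 978u - 1656) + (18161u² - 127127u + 217932)
  u³ - 145u² + 978u - 1656 = ((1/18161)u - 138/18161)(18161u² - 127127u + 217932) + (0)
Last nonzero remainder: 18161u² - 127127u + 217932. Dividing through by 18161 gives the monic gcd u² - 7u + 12.

u² - 7u + 12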